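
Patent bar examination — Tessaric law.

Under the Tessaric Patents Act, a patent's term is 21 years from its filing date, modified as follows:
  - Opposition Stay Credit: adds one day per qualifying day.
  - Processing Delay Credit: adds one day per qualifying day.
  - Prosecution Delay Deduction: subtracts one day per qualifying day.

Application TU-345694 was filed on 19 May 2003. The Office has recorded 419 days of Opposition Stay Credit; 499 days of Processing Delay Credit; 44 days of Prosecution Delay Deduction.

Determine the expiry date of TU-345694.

Base term: filing date + 21 years → 19 May 2024.
Opposition Stay Credit: +419 days → 12 July 2025.
Processing Delay Credit: +499 days → 23 November 2026.
Prosecution Delay Deduction: −44 days → 10 October 2026.

2026-10-10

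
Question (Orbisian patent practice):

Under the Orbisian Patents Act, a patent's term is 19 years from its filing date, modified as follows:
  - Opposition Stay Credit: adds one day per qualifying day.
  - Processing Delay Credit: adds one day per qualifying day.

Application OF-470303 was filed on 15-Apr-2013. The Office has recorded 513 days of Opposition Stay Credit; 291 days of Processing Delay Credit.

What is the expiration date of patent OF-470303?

Base term: filing date + 19 years → 15 April 2032.
Opposition Stay Credit: +513 days → 10 September 2033.
Processing Delay Credit: +291 days → 28 June 2034.

2034-06-28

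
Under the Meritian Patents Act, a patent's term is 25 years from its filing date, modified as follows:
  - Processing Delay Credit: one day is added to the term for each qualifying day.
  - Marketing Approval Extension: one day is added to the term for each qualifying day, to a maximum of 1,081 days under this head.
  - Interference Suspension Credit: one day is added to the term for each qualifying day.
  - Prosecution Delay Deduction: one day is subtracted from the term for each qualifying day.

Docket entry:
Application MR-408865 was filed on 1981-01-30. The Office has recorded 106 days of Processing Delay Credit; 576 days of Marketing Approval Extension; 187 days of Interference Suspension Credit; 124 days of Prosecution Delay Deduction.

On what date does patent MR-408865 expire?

Base term: filing date + 25 years → 30 January 2006.
Processing Delay Credit: +106 days → 16 May 2006.
Marketing Approval Extension: 576 days (within the 1081-day cap) → +576 days → 13 December 2007.
Interference Suspension Credit: +187 days → 17 June 2008.
Prosecution Delay Deduction: −124 days → 14 February 2008.

2008-02-14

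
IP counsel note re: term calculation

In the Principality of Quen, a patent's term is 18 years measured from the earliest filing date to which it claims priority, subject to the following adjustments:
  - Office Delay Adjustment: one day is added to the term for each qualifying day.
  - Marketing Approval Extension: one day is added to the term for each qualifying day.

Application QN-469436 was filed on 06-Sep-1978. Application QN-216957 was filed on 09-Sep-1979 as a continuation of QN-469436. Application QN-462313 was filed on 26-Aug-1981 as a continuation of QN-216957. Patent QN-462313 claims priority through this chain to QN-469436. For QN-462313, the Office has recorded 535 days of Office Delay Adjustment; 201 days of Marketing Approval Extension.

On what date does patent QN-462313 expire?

1998-09-12

Earliest priority filing: 6 September 1978.
Base term: 6 September 1978 + 18 years → 6 September 1996.
Office Delay Adjustment: +535 days → 23 February 1998.
Marketing Approval Extension: +201 days → 12 September 1998.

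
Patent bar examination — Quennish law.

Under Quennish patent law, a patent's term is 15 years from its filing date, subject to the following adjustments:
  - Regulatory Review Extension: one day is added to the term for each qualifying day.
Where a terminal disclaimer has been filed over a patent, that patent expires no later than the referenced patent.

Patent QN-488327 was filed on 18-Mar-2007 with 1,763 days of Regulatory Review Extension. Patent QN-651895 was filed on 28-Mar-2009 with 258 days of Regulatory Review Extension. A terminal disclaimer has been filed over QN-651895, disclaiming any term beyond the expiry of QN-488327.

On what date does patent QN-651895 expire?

December 11, 2024

Natural term of QN-651895:
  Base: filing + 15 years → 28 March 2024.
  Regulatory Review Extension: +258 days → 11 December 2024.
Expiry of referenced patent QN-488327:
  Base: filing + 15 years → 18 March 2022.
  Regulatory Review Extension: +1763 days → 14 January 2027.
Terminal disclaimer: QN-651895 expires on the earlier of 11 December 2024 and 14 January 2027.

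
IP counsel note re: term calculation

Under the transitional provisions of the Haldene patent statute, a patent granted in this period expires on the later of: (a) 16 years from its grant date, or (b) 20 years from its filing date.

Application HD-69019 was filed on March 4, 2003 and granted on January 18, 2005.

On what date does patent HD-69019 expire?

(a) grant + 16 years → 18 January 2021.
(b) filing + 20 years → 4 March 2023.
Later of the two: 4 March 2023.

March 4, 2023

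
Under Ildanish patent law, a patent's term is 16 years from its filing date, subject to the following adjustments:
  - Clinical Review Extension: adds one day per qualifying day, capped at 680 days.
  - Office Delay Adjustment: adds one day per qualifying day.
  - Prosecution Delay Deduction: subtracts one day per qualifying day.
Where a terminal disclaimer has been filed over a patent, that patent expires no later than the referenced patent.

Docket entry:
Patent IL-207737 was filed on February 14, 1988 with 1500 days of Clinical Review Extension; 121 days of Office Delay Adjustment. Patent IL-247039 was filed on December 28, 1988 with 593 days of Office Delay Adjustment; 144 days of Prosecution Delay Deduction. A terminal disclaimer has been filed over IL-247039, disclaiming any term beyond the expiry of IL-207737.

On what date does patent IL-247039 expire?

Natural term of IL-247039:
  Base: filing + 16 years → 28 December 2004.
  Office Delay Adjustment: +593 days → 13 August 2006.
  Prosecution Delay Deduction: −144 days → 22 March 2006.
Expiry of referenced patent IL-207737:
  Base: filing + 16 years → 14 February 2004.
  Clinical Review Extension: 1500 days claimed exceeds the 680-day cap, so +680 days → 25 December 2005.
  Office Delay Adjustment: +121 days → 25 April 2006.
Terminal disclaimer: IL-247039 expires on the earlier of 22 March 2006 and 25 April 2006.

2006-03-22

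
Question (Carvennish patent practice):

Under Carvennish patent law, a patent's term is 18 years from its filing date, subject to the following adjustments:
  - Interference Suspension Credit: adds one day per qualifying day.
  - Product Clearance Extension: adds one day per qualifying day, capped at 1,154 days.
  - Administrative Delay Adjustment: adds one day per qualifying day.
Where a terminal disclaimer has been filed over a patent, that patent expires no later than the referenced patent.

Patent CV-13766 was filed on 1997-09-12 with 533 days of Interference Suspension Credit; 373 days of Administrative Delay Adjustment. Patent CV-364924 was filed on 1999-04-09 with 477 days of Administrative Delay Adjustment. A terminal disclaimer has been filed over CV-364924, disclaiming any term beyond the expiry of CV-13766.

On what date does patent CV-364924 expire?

Natural term of CV-364924:
  Base: filing + 18 years → 9 April 2017.
  Administrative Delay Adjustment: +477 days → 30 July 2018.
Expiry of referenced patent CV-13766:
  Base: filing + 18 years → 12 September 2015.
  Interference Suspension Credit: +533 days → 26 February 2017.
  Administrative Delay Adjustment: +373 days → 6 March 2018.
Terminal disclaimer: CV-364924 expires on the earlier of 30 July 2018 and 6 March 2018.

2018-03-06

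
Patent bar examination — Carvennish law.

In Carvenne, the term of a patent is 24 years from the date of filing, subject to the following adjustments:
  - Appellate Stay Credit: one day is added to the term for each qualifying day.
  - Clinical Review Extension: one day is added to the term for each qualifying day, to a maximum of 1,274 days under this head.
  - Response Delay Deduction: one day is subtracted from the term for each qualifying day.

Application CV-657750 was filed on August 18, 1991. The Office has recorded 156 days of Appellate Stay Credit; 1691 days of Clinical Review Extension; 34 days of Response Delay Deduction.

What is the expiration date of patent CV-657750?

Base term: filing date + 24 years → 18 August 2015.
Appellate Stay Credit: +156 days → 21 January 2016.
Clinical Review Extension: 1691 days claimed exceeds the 1274-day cap, so +1274 days → 18 July 2019.
Response Delay Deduction: −34 days → 14 June 2019.

June 14, 2019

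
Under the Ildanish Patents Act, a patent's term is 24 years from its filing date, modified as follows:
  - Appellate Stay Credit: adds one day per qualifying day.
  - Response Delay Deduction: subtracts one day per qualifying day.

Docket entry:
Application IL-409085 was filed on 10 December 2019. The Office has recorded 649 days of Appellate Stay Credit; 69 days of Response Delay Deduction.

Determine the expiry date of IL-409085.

Base term: filing date + 24 years → 10 December 2043.
Appellate Stay Credit: +649 days → 19 September 2045.
Response Delay Deduction: −69 days → 12 July 2045.

2045-07-12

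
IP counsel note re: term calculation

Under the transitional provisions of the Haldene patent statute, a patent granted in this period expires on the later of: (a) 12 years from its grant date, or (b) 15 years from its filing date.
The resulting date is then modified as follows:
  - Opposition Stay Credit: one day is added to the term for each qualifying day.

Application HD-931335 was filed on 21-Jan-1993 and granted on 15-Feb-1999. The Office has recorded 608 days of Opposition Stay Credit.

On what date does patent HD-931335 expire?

2012-10-15

(a) grant + 12 years → 15 February 2011.
(b) filing + 15 years → 21 January 2008.
Later of the two: 15 February 2011.
Opposition Stay Credit: +608 days → 15 October 2012.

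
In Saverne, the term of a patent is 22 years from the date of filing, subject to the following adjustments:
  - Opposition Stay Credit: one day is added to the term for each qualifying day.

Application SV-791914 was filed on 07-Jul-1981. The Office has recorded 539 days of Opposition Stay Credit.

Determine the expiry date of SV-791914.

Base term: filing date + 22 years → 7 July 2003.
Opposition Stay Credit: +539 days → 27 December 2004.

2004-12-27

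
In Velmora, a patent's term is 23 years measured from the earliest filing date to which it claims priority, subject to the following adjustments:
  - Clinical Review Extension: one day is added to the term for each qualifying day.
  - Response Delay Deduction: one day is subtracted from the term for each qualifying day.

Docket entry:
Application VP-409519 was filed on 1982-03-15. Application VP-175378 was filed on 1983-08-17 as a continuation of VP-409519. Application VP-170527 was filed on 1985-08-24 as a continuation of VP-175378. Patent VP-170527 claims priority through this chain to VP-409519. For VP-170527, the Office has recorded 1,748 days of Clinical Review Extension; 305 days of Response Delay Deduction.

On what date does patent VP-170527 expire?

2009-02-25

Earliest priority filing: 15 March 1982.
Base term: 15 March 1982 + 23 years → 15 March 2005.
Clinical Review Extension: +1748 days → 27 December 2009.
Response Delay Deduction: −305 days → 25 February 2009.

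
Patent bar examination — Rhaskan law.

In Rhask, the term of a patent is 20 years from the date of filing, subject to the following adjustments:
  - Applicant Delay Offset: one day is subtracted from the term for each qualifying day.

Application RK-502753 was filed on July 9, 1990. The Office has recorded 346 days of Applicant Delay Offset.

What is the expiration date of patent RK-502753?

July 28, 2009

Base term: filing date + 20 years → 9 July 2010.
Applicant Delay Offset: −346 days → 28 July 2009.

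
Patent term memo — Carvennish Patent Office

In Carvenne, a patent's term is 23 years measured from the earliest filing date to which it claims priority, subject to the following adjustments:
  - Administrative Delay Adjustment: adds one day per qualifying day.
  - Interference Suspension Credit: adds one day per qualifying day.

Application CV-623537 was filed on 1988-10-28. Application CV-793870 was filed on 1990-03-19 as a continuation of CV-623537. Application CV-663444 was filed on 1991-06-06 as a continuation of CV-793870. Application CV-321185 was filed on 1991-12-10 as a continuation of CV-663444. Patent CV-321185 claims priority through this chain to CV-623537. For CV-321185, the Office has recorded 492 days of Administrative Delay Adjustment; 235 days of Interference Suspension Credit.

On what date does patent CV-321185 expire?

Earliest priority filing: 28 October 1988.
Base term: 28 October 1988 + 23 years → 28 October 2011.
Administrative Delay Adjustment: +492 days → 3 March 2013.
Interference Suspension Credit: +235 days → 24 October 2013.

2013-10-24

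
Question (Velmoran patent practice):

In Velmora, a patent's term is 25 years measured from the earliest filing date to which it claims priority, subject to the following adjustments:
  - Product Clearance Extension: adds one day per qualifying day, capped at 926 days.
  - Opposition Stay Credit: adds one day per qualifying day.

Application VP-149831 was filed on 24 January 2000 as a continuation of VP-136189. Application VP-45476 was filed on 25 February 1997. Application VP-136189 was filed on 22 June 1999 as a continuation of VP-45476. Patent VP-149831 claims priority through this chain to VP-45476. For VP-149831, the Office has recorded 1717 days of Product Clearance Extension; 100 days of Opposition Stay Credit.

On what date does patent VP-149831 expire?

December 17, 2024

Earliest priority filing: 25 February 1997.
Base term: 25 February 1997 + 25 years → 25 February 2022.
Product Clearance Extension: 1717 days claimed exceeds the 926-day cap, so +926 days → 8 September 2024.
Opposition Stay Credit: +100 days → 17 December 2024.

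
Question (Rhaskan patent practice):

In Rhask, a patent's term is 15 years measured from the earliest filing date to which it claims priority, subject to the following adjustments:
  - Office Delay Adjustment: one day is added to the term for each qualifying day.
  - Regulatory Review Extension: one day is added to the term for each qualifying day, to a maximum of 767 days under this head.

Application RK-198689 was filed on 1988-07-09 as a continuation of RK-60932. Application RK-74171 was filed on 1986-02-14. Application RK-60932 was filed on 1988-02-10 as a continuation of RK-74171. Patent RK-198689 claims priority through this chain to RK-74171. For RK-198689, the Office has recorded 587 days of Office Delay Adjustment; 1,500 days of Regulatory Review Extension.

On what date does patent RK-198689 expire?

October 30, 2004

Earliest priority filing: 14 February 1986.
Base term: 14 February 1986 + 15 years → 14 February 2001.
Office Delay Adjustment: +587 days → 24 September 2002.
Regulatory Review Extension: 1500 days claimed exceeds the 767-day cap, so +767 days → 30 October 2004.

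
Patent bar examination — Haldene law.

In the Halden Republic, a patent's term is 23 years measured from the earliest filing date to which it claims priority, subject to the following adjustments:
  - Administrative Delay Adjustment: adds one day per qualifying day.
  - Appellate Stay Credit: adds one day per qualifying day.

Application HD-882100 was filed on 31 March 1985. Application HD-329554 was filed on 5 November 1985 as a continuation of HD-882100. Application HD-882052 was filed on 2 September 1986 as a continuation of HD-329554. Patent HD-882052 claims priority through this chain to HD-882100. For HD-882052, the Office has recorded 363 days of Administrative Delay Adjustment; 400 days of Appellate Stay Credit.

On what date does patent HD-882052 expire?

Earliest priority filing: 31 March 1985.
Base term: 31 March 1985 + 23 years → 31 March 2008.
Administrative Delay Adjustment: +363 days → 29 March 2009.
Appellate Stay Credit: +400 days → 3 May 2010.

2010-05-03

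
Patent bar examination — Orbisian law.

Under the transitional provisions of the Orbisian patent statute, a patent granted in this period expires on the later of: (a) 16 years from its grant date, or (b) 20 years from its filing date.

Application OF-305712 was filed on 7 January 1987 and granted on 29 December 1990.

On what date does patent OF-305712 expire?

2007-01-07

(a) grant + 16 years → 29 December 2006.
(b) filing + 20 years → 7 January 2007.
Later of the two: 7 January 2007.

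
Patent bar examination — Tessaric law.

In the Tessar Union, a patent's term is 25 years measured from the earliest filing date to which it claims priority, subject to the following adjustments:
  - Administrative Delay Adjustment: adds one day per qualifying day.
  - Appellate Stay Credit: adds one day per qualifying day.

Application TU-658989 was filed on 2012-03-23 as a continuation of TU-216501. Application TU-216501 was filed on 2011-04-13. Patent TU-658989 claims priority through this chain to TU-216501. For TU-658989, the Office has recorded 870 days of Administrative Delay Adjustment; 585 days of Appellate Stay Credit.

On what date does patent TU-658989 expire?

April 7, 2040

Earliest priority filing: 13 April 2011.
Base term: 13 April 2011 + 25 years → 13 April 2036.
Administrative Delay Adjustment: +870 days → 31 August 2038.
Appellate Stay Credit: +585 days → 7 April 2040.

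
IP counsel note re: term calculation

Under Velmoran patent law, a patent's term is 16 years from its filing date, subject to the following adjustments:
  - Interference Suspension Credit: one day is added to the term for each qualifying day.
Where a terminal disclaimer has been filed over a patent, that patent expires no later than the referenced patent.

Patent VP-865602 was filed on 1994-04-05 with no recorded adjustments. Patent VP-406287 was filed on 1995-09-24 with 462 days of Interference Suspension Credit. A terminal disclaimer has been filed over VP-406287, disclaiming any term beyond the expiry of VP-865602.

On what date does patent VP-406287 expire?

Natural term of VP-406287:
  Base: filing + 16 years → 24 September 2011.
  Interference Suspension Credit: +462 days → 29 December 2012.
Expiry of referenced patent VP-865602:
  Base: filing + 16 years → 5 April 2010.
Terminal disclaimer: VP-406287 expires on the earlier of 29 December 2012 and 5 April 2010.

2010-04-05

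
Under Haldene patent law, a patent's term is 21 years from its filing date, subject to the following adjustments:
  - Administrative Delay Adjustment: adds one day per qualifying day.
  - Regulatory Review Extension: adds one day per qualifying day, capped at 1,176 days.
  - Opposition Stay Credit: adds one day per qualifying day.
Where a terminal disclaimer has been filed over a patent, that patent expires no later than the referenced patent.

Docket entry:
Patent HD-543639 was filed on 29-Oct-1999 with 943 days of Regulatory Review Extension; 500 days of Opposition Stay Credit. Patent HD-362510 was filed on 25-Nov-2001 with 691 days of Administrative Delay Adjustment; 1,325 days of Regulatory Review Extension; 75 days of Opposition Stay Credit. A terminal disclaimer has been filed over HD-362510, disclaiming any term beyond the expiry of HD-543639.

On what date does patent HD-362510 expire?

Natural term of HD-362510:
  Base: filing + 21 years → 25 November 2022.
  Administrative Delay Adjustment: +691 days → 16 October 2024.
  Regulatory Review Extension: 1325 days claimed exceeds the 1176-day cap, so +1176 days → 5 January 2028.
  Opposition Stay Credit: +75 days → 20 March 2028.
Expiry of referenced patent HD-543639:
  Base: filing + 21 years → 29 October 2020.
  Regulatory Review Extension: 943 days (within the 1176-day cap) → +943 days → 30 May 2023.
  Opposition Stay Credit: +500 days → 11 October 2024.
Terminal disclaimer: HD-362510 expires on the earlier of 20 March 2028 and 11 October 2024.

2024-10-11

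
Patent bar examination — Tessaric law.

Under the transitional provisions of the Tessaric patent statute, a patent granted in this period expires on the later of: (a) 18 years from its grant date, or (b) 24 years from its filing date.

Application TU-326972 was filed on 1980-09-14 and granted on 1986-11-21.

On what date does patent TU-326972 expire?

(a) grant + 18 years → 21 November 2004.
(b) filing + 24 years → 14 September 2004.
Later of the two: 21 November 2004.

November 21, 2004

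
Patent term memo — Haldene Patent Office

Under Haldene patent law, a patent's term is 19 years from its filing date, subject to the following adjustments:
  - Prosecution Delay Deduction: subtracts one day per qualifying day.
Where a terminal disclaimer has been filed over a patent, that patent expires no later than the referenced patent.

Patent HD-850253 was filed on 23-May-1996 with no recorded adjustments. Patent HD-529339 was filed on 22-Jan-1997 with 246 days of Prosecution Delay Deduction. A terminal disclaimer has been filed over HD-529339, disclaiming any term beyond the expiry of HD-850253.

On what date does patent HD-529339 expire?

Natural term of HD-529339:
  Base: filing + 19 years → 22 January 2016.
  Prosecution Delay Deduction: −246 days → 21 May 2015.
Expiry of referenced patent HD-850253:
  Base: filing + 19 years → 23 May 2015.
Terminal disclaimer: HD-529339 expires on the earlier of 21 May 2015 and 23 May 2015.

2015-05-21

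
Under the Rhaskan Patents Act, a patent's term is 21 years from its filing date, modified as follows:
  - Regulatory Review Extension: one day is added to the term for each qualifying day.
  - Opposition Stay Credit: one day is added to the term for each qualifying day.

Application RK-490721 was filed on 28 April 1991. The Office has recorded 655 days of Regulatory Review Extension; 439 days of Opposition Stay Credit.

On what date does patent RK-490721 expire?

April 27, 2015

Base term: filing date + 21 years → 28 April 2012.
Regulatory Review Extension: +655 days → 12 February 2014.
Opposition Stay Credit: +439 days → 27 April 2015.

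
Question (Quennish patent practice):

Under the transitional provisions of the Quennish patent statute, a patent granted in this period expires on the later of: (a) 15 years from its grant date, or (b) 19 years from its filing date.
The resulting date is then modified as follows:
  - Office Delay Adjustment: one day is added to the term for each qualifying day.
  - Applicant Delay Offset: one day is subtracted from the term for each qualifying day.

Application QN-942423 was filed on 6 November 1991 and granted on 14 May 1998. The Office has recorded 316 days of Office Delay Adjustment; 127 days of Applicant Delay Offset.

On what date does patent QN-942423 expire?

(a) grant + 15 years → 14 May 2013.
(b) filing + 19 years → 6 November 2010.
Later of the two: 14 May 2013.
Office Delay Adjustment: +316 days → 26 March 2014.
Applicant Delay Offset: −127 days → 19 November 2013.

2013-11-19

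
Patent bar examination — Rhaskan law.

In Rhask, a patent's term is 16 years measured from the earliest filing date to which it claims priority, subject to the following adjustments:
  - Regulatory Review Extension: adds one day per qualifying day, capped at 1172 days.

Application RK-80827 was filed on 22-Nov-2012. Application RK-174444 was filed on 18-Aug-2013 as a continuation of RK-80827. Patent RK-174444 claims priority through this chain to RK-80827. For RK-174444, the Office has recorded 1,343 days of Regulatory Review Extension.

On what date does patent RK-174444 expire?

February 7, 2032

Earliest priority filing: 22 November 2012.
Base term: 22 November 2012 + 16 years → 22 November 2028.
Regulatory Review Extension: 1343 days claimed exceeds the 1172-day cap, so +1172 days → 7 February 2032.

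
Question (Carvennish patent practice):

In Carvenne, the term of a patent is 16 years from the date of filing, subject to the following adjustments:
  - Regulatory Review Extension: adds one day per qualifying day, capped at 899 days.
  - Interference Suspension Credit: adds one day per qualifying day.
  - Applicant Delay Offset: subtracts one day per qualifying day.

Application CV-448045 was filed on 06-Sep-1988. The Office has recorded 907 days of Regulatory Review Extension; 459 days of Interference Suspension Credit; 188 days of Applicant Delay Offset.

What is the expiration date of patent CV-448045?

Base term: filing date + 16 years → 6 September 2004.
Regulatory Review Extension: 907 days claimed exceeds the 899-day cap, so +899 days → 22 February 2007.
Interference Suspension Credit: +459 days → 26 May 2008.
Applicant Delay Offset: −188 days → 20 November 2007.

2007-11-20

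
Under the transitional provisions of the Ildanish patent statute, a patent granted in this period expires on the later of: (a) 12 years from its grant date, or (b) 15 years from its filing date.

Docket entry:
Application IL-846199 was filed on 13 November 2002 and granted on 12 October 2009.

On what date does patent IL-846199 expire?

(a) grant + 12 years → 12 October 2021.
(b) filing + 15 years → 13 November 2017.
Later of the two: 12 October 2021.

October 12, 2021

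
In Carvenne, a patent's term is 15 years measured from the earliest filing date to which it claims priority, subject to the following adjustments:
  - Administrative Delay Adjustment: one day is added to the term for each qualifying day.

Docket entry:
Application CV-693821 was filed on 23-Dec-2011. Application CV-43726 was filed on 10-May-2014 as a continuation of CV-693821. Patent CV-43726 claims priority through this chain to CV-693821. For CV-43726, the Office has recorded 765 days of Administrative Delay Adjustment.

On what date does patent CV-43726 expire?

2029-01-26

Earliest priority filing: 23 December 2011.
Base term: 23 December 2011 + 15 years → 23 December 2026.
Administrative Delay Adjustment: +765 days → 26 January 2029.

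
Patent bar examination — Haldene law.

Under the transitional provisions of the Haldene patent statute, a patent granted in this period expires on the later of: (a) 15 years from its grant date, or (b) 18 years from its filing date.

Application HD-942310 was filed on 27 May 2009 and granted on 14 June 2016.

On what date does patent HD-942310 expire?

2031-06-14

(a) grant + 15 years → 14 June 2031.
(b) filing + 18 years → 27 May 2027.
Later of the two: 14 June 2031.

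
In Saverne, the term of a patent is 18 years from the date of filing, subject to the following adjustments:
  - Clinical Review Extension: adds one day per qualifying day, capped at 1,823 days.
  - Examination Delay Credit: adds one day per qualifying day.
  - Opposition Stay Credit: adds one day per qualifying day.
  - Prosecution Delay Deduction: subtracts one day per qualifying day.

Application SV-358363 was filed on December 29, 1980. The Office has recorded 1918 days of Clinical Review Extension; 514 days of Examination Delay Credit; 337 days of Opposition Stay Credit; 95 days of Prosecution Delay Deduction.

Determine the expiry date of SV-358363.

January 20, 2006

Base term: filing date + 18 years → 29 December 1998.
Clinical Review Extension: 1918 days claimed exceeds the 1823-day cap, so +1823 days → 26 December 2003.
Examination Delay Credit: +514 days → 23 May 2005.
Opposition Stay Credit: +337 days → 25 April 2006.
Prosecution Delay Deduction: −95 days → 20 January 2006.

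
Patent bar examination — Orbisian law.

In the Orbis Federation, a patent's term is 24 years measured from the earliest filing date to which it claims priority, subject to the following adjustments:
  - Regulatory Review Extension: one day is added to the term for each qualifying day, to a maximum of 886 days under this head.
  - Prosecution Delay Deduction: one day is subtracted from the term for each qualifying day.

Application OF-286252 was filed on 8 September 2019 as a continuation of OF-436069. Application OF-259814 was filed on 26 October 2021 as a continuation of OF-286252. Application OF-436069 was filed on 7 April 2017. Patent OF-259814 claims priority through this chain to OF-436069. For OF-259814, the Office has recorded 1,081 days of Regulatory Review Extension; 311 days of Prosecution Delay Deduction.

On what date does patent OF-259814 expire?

Earliest priority filing: 7 April 2017.
Base term: 7 April 2017 + 24 years → 7 April 2041.
Regulatory Review Extension: 1081 days claimed exceeds the 886-day cap, so +886 days → 10 September 2043.
Prosecution Delay Deduction: −311 days → 3 November 2042.

2042-11-03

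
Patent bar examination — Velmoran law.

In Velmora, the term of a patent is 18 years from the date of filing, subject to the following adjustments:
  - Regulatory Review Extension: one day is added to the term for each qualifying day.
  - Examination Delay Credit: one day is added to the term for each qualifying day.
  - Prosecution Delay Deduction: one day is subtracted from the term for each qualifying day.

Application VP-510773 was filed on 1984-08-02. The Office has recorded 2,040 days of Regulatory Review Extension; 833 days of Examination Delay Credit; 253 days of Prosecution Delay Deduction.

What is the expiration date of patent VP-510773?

2009-10-04

Base term: filing date + 18 years → 2 August 2002.
Regulatory Review Extension: +2040 days → 3 March 2008.
Examination Delay Credit: +833 days → 14 June 2010.
Prosecution Delay Deduction: −253 days → 4 October 2009.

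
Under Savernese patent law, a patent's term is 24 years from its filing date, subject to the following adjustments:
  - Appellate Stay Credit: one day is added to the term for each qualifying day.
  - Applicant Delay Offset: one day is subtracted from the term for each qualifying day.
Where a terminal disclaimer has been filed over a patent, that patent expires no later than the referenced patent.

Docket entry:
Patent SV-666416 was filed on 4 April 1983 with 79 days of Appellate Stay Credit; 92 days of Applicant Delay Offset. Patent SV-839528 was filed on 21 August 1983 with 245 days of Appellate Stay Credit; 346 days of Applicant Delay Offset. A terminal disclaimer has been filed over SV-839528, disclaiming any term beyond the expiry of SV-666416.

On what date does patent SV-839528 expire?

2007-03-22

Natural term of SV-839528:
  Base: filing + 24 years → 21 August 2007.
  Appellate Stay Credit: +245 days → 22 April 2008.
  Applicant Delay Offset: −346 days → 12 May 2007.
Expiry of referenced patent SV-666416:
  Base: filing + 24 years → 4 April 2007.
  Appellate Stay Credit: +79 days → 22 June 2007.
  Applicant Delay Offset: −92 days → 22 March 2007.
Terminal disclaimer: SV-839528 expires on the earlier of 12 May 2007 and 22 March 2007.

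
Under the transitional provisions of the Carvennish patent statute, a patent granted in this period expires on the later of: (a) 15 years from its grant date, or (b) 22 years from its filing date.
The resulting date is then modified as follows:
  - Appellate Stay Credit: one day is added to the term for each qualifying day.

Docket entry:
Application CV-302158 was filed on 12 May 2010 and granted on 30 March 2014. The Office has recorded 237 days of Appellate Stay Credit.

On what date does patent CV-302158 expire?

2033-01-04

(a) grant + 15 years → 30 March 2029.
(b) filing + 22 years → 12 May 2032.
Later of the two: 12 May 2032.
Appellate Stay Credit: +237 days → 4 January 2033.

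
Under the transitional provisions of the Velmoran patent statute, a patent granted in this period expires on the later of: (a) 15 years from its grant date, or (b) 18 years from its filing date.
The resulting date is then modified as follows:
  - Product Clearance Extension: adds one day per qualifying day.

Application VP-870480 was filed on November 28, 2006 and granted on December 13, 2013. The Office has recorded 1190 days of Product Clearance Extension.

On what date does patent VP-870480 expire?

(a) grant + 15 years → 13 December 2028.
(b) filing + 18 years → 28 November 2024.
Later of the two: 13 December 2028.
Product Clearance Extension: +1190 days → 17 March 2032.

March 17, 2032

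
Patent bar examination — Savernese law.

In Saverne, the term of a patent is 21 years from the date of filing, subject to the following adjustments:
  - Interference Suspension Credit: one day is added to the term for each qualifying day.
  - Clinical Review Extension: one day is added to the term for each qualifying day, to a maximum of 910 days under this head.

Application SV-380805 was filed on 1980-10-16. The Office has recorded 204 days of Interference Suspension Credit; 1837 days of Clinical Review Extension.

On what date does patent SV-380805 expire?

2004-11-03

Base term: filing date + 21 years → 16 October 2001.
Interference Suspension Credit: +204 days → 8 May 2002.
Clinical Review Extension: 1837 days claimed exceeds the 910-day cap, so +910 days → 3 November 2004.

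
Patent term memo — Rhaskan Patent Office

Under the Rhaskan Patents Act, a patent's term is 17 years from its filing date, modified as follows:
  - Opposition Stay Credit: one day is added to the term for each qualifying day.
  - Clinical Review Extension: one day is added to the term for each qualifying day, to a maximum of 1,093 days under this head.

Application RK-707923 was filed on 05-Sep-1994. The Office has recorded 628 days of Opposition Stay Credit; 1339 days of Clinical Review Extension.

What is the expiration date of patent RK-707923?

Base term: filing date + 17 years → 5 September 2011.
Opposition Stay Credit: +628 days → 25 May 2013.
Clinical Review Extension: 1339 days claimed exceeds the 1093-day cap, so +1093 days → 22 May 2016.

May 22, 2016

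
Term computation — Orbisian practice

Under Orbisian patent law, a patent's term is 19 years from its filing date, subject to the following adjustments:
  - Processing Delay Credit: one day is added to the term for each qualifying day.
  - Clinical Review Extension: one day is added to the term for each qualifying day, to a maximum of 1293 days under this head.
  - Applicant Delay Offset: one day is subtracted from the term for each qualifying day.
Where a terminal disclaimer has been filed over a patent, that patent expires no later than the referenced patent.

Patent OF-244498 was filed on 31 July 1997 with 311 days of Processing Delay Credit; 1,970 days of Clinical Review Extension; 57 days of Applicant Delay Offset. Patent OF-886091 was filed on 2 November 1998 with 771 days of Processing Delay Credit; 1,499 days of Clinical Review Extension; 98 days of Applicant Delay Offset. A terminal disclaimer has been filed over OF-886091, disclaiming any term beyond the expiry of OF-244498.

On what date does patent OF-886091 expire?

October 25, 2020

Natural term of OF-886091:
  Base: filing + 19 years → 2 November 2017.
  Processing Delay Credit: +771 days → 13 December 2019.
  Clinical Review Extension: 1499 days claimed exceeds the 1293-day cap, so +1293 days → 28 June 2023.
  Applicant Delay Offset: −98 days → 22 March 2023.
Expiry of referenced patent OF-244498:
  Base: filing + 19 years → 31 July 2016.
  Processing Delay Credit: +311 days → 7 June 2017.
  Clinical Review Extension: 1970 days claimed exceeds the 1293-day cap, so +1293 days → 21 December 2020.
  Applicant Delay Offset: −57 days → 25 October 2020.
Terminal disclaimer: OF-886091 expires on the earlier of 22 March 2023 and 25 October 2020.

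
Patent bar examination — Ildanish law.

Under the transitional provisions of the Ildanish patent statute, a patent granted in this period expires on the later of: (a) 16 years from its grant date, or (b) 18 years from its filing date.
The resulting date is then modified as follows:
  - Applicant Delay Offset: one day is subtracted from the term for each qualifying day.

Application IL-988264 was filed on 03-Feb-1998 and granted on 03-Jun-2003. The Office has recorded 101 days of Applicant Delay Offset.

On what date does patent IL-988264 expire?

February 22, 2019

(a) grant + 16 years → 3 June 2019.
(b) filing + 18 years → 3 February 2016.
Later of the two: 3 June 2019.
Applicant Delay Offset: −101 days → 22 February 2019.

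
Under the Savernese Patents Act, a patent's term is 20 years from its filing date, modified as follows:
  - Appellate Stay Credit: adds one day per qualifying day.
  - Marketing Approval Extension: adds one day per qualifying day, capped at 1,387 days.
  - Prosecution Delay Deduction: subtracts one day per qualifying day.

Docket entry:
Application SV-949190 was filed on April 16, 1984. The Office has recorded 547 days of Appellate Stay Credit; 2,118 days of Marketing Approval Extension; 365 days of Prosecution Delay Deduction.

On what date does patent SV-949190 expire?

August 2, 2008

Base term: filing date + 20 years → 16 April 2004.
Appellate Stay Credit: +547 days → 15 October 2005.
Marketing Approval Extension: 2118 days claimed exceeds the 1387-day cap, so +1387 days → 2 August 2009.
Prosecution Delay Deduction: −365 days → 2 August 2008.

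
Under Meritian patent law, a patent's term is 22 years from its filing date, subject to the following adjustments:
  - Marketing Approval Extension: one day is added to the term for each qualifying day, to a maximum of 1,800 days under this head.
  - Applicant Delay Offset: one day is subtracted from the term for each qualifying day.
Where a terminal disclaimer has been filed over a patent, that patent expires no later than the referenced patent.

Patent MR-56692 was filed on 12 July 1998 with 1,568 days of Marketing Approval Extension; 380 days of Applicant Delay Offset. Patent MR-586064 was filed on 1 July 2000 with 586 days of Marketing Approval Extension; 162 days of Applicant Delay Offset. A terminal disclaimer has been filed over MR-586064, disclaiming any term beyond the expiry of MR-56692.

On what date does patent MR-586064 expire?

Natural term of MR-586064:
  Base: filing + 22 years → 1 July 2022.
  Marketing Approval Extension: 586 days (within the 1800-day cap) → +586 days → 7 February 2024.
  Applicant Delay Offset: −162 days → 29 August 2023.
Expiry of referenced patent MR-56692:
  Base: filing + 22 years → 12 July 2020.
  Marketing Approval Extension: 1568 days (within the 1800-day cap) → +1568 days → 27 October 2024.
  Applicant Delay Offset: −380 days → 13 October 2023.
Terminal disclaimer: MR-586064 expires on the earlier of 29 August 2023 and 13 October 2023.

2023-08-29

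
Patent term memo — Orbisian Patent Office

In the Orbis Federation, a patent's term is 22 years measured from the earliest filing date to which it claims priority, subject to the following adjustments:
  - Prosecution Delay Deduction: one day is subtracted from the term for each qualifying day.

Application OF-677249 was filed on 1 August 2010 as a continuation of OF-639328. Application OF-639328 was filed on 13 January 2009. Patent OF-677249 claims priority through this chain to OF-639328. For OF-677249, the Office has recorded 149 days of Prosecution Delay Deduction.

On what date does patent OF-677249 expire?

August 17, 2030

Earliest priority filing: 13 January 2009.
Base term: 13 January 2009 + 22 years → 13 January 2031.
Prosecution Delay Deduction: −149 days → 17 August 2030.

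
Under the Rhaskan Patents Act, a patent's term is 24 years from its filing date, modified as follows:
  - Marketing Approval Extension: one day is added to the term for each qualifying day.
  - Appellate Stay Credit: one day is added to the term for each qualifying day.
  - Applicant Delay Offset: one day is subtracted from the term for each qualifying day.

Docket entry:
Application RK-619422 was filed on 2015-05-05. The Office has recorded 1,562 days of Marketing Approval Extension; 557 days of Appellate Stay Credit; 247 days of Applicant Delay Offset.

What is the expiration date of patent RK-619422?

Base term: filing date + 24 years → 5 May 2039.
Marketing Approval Extension: +1562 days → 14 August 2043.
Appellate Stay Credit: +557 days → 21 February 2045.
Applicant Delay Offset: −247 days → 19 June 2044.

June 19, 2044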